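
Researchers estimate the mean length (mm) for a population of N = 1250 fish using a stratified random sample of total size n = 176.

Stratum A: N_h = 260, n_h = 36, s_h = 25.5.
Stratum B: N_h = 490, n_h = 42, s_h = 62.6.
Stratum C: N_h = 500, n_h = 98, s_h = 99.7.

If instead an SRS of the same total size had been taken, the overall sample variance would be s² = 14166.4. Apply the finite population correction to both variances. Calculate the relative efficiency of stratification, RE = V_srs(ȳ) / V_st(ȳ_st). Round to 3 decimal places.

V̂(ȳ_st) = Σ W_h² (1 − n_h/N_h) s_h²/n_h, with W_h = N_h/N and N = 1250:
  stratum A: (260/1250)²·(1 − 36/260)·25.5²/36 = 0.673254
  stratum B: (490/1250)²·(1 − 42/490)·62.6²/42 = 13.1085
  stratum C: (500/1250)²·(1 − 98/500)·99.7²/98 = 13.0479
V_st = 26.8297
V_srs = (1 − 176/1250)·14166.4/176 = 69.1578
Relative efficiency = V_srs / V_st = 69.1578/26.8297 = 2.5777

RE ≈ 2.578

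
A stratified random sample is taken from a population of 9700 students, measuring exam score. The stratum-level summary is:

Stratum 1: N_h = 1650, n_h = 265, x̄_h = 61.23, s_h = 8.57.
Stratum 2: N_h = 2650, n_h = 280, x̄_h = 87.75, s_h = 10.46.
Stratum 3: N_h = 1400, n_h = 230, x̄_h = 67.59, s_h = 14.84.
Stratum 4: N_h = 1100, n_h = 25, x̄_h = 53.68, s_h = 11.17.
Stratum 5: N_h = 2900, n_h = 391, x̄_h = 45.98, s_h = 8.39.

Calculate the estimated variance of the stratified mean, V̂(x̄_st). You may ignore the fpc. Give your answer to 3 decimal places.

V̂(x̄_st) ≈ 0.137

V̂(x̄_st) = Σ W_h² s_h²/n_h, with W_h = N_h/N and N = 9700:
  stratum 1: (1650/9700)²·8.57²/265 = 0.00801937
  stratum 2: (2650/9700)²·10.46²/280 = 0.0291644
  stratum 3: (1400/9700)²·14.84²/230 = 0.0199459
  stratum 4: (1100/9700)²·11.17²/25 = 0.0641813
  stratum 5: (2900/9700)²·8.39²/391 = 0.0160916
V̂(x̄_st) = 0.137403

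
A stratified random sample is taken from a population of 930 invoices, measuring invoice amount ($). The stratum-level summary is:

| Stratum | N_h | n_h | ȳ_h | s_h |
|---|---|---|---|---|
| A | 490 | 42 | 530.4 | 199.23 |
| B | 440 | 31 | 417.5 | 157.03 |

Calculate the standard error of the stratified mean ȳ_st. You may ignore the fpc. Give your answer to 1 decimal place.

V̂(ȳ_st) = Σ W_h² s_h²/n_h, with W_h = N_h/N and N = 930:
  stratum A: (490/930)²·199.23²/42 = 262.353
  stratum B: (440/930)²·157.03²/31 = 178.05
V̂(ȳ_st) = 440.404
SE(ȳ_st) = √440.404 = 20.9858

SE(ȳ_st) ≈ 21.0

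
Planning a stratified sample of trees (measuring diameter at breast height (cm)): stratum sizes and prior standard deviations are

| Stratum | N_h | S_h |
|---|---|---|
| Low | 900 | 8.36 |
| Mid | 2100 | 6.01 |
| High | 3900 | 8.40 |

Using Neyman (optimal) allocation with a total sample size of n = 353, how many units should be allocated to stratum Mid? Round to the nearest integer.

Neyman allocation: n_h = n · N_h S_h / Σ N_i S_i, with n = 353.
  stratum Low: N_h·S_h = 900·8.36 = 7524.00
  stratum Mid: N_h·S_h = 2100·6.01 = 12621.00
  stratum High: N_h·S_h = 3900·8.40 = 32760.00
Σ N_h S_h = 52905.00
n for stratum Mid = 353·12621.00/52905.00 = 84.212 → 84

84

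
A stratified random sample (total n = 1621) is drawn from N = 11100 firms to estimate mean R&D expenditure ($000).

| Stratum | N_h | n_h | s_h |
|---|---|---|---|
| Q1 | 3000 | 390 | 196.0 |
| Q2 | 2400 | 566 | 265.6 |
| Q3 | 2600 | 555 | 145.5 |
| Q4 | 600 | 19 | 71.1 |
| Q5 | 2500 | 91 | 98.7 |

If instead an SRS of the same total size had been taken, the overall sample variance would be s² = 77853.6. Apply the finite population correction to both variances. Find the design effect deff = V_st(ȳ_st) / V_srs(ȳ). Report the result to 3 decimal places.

V̂(ȳ_st) = Σ W_h² (1 − n_h/N_h) s_h²/n_h, with W_h = N_h/N and N = 11100:
  stratum Q1: (3000/11100)²·(1 − 390/3000)·196.0²/390 = 6.25984
  stratum Q2: (2400/11100)²·(1 − 566/2400)·265.6²/566 = 4.4525
  stratum Q3: (2600/11100)²·(1 − 555/2600)·145.5²/555 = 1.64609
  stratum Q4: (600/11100)²·(1 − 19/600)·71.1²/19 = 0.752778
  stratum Q5: (2500/11100)²·(1 − 91/2500)·98.7²/91 = 5.23268
V_st = 18.3439
V_srs = (1 − 1621/11100)·77853.6/1621 = 41.0143
deff = V_st / V_srs = 18.3439/41.0143 = 0.4473

deff ≈ 0.447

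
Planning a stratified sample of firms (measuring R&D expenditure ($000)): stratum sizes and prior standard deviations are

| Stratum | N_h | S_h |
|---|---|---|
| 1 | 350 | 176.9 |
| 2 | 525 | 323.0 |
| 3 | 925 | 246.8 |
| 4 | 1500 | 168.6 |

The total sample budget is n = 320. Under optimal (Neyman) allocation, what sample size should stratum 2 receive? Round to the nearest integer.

76

Neyman allocation: n_h = n · N_h S_h / Σ N_i S_i, with n = 320.
  stratum 1: N_h·S_h = 350·176.9 = 61915.00
  stratum 2: N_h·S_h = 525·323.0 = 169575.00
  stratum 3: N_h·S_h = 925·246.8 = 228290.00
  stratum 4: N_h·S_h = 1500·168.6 = 252900.00
Σ N_h S_h = 712680.00
n for stratum 2 = 320·169575.00/712680.00 = 76.141 → 76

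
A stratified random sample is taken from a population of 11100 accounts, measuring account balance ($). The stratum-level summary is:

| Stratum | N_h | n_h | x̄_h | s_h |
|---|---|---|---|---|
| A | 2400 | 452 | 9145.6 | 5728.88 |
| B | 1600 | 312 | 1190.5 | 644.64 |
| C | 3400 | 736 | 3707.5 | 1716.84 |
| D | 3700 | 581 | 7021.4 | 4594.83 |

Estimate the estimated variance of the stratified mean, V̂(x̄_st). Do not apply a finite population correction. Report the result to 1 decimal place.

V̂(x̄_st) ≈ 7835.5

V̂(x̄_st) = Σ W_h² s_h²/n_h, with W_h = N_h/N and N = 11100:
  stratum A: (2400/11100)²·5728.88²/452 = 3394.51
  stratum B: (1600/11100)²·644.64²/312 = 27.6741
  stratum C: (3400/11100)²·1716.84²/736 = 375.745
  stratum D: (3700/11100)²·4594.83²/581 = 4037.57
V̂(x̄_st) = 7835.5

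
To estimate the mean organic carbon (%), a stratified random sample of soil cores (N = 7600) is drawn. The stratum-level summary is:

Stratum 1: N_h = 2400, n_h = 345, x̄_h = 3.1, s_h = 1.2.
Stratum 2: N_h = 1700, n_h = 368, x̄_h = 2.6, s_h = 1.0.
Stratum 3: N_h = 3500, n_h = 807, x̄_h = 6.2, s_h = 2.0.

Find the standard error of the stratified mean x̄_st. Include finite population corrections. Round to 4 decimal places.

V̂(x̄_st) = Σ W_h² (1 − n_h/N_h) s_h²/n_h, with W_h = N_h/N and N = 7600:
  stratum 1: (2400/7600)²·(1 − 345/2400)·1.2²/345 = 0.000356401
  stratum 2: (1700/7600)²·(1 − 368/1700)·1.0²/368 = 0.000106532
  stratum 3: (3500/7600)²·(1 − 807/3500)·2.0²/807 = 0.000808842
V̂(x̄_st) = 0.00127177
SE(x̄_st) = √0.00127177 = 0.035662

SE(x̄_st) ≈ 0.0357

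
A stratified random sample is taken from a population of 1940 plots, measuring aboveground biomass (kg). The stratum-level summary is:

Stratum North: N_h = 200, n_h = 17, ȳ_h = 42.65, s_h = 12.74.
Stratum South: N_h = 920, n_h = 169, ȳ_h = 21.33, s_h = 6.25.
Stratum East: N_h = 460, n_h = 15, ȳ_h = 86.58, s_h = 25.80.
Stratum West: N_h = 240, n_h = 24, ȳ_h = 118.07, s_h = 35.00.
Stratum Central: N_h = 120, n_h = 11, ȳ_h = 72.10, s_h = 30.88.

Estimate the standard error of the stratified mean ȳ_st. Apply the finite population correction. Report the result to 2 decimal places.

SE(ȳ_st) ≈ 1.88

V̂(ȳ_st) = Σ W_h² (1 − n_h/N_h) s_h²/n_h, with W_h = N_h/N and N = 1940:
  stratum North: (200/1940)²·(1 − 17/200)·12.74²/17 = 0.0928469
  stratum South: (920/1940)²·(1 − 169/920)·6.25²/169 = 0.0424324
  stratum East: (460/1940)²·(1 − 15/460)·25.80²/15 = 2.41358
  stratum West: (240/1940)²·(1 − 24/240)·35.00²/24 = 0.70305
  stratum Central: (120/1940)²·(1 − 11/120)·30.88²/11 = 0.301277
V̂(ȳ_st) = 3.55319
SE(ȳ_st) = √3.55319 = 1.88499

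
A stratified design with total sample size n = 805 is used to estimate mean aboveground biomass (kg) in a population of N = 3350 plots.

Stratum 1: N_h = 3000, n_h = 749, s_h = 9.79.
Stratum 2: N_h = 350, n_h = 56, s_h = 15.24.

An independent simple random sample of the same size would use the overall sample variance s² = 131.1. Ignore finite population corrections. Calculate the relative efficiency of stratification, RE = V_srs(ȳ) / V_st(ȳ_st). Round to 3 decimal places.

RE ≈ 1.101

V̂(ȳ_st) = Σ W_h² s_h²/n_h, with W_h = N_h/N and N = 3350:
  stratum 1: (3000/3350)²·9.79²/749 = 0.102621
  stratum 2: (350/3350)²·15.24²/56 = 0.0452719
V_st = 0.147893
V_srs = s²/n = 131.1/805 = 0.162857
Relative efficiency = V_srs / V_st = 0.162857/0.147893 = 1.1012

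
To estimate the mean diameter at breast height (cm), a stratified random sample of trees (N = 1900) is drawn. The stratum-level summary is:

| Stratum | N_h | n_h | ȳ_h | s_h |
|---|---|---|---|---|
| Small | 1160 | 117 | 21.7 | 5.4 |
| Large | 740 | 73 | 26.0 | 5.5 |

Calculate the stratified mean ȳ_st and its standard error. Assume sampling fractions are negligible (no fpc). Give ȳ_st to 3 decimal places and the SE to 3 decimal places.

ȳ_st = Σ W_h ȳ_h = (1160·21.7 + 740·26.0)/1900 = 23.37474
V̂(ȳ_st) = Σ W_h² s_h²/n_h, with W_h = N_h/N and N = 1900:
  stratum Small: (1160/1900)²·5.4²/117 = 0.0928989
  stratum Large: (740/1900)²·5.5²/73 = 0.0628577
V̂(ȳ_st) = 0.155757
SE(ȳ_st) = √0.155757 = 0.39466

ȳ_st ≈ 23.375, SE ≈ 0.395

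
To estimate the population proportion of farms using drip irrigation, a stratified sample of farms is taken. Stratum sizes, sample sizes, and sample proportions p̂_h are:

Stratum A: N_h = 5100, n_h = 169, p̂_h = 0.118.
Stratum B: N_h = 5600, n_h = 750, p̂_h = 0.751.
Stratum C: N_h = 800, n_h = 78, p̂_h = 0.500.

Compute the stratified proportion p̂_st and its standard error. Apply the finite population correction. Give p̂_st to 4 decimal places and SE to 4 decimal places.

p̂_st ≈ 0.4528, SE ≈ 0.0135

N = 11500; stratum weights W_h = N_h/N.
p̂_st = Σ W_h p̂_h = (5100·0.118 + 5600·0.751 + 800·0.500)/11500 = 0.45282
V̂(p̂_st) = Σ W_h² (1 − n_h/N_h) p̂_h(1−p̂_h)/(n_h−1):
  stratum A: (5100/11500)²·(1 − 169/5100)·0.118·0.882/168 = 0.000117801
  stratum B: (5600/11500)²·(1 − 750/5600)·0.751·0.249/749 = 5.12733e-05
  stratum C: (800/11500)²·(1 − 78/800)·0.500·0.500/77 = 1.41801e-05
V̂(p̂_st) = 0.000183255; SE = √V̂ = 0.0135372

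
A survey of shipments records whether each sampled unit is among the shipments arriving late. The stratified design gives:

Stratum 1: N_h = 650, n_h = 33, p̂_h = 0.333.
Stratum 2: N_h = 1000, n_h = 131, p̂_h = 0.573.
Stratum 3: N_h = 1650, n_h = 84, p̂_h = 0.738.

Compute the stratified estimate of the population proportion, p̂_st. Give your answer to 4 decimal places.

p̂_st ≈ 0.6082

N = 3300; stratum weights W_h = N_h/N.
p̂_st = Σ W_h p̂_h = (650·0.333 + 1000·0.573 + 1650·0.738)/3300 = 0.60823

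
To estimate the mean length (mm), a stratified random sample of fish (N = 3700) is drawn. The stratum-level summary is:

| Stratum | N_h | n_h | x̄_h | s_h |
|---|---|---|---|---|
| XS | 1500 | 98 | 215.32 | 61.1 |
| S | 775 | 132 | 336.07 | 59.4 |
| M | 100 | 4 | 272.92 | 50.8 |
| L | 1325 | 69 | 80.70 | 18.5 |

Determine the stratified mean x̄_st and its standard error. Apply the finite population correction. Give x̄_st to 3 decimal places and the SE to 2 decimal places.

x̄_st = Σ W_h x̄_h = (1500·215.32 + 775·336.07 + 100·272.92 + 1325·80.70)/3700 = 193.96047
V̂(x̄_st) = Σ W_h² (1 − n_h/N_h) s_h²/n_h, with W_h = N_h/N and N = 3700:
  stratum XS: (1500/3700)²·(1 − 98/1500)·61.1²/98 = 5.85184
  stratum S: (775/3700)²·(1 − 132/775)·59.4²/132 = 0.97299
  stratum M: (100/3700)²·(1 − 4/100)·50.8²/4 = 0.452413
  stratum L: (1325/3700)²·(1 − 69/1325)·18.5²/69 = 0.602971
V̂(x̄_st) = 7.88021
SE(x̄_st) = √7.88021 = 2.80717

x̄_st ≈ 193.960, SE ≈ 2.81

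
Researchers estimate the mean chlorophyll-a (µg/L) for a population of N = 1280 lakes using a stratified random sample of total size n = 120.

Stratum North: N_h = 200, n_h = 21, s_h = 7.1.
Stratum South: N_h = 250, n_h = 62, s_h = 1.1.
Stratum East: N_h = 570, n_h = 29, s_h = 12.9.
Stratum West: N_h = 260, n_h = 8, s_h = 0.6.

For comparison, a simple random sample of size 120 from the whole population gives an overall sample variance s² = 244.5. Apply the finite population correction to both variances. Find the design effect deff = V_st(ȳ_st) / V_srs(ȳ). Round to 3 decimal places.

deff ≈ 0.615

V̂(ȳ_st) = Σ W_h² (1 − n_h/N_h) s_h²/n_h, with W_h = N_h/N and N = 1280:
  stratum North: (200/1280)²·(1 − 21/200)·7.1²/21 = 0.0524518
  stratum South: (250/1280)²·(1 − 62/250)·1.1²/62 = 0.00055985
  stratum East: (570/1280)²·(1 − 29/570)·12.9²/29 = 1.08002
  stratum West: (260/1280)²·(1 − 8/260)·0.6²/8 = 0.00179956
V_st = 1.13484
V_srs = (1 − 120/1280)·244.5/120 = 1.84648
deff = V_st / V_srs = 1.13484/1.84648 = 0.6146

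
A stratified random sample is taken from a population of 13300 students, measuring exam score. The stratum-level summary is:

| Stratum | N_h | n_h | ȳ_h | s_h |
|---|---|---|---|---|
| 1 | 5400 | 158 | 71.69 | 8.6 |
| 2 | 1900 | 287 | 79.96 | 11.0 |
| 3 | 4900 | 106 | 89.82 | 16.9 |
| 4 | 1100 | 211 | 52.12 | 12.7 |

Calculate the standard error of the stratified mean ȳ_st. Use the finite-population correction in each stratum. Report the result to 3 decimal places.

SE(ȳ_st) ≈ 0.667

V̂(ȳ_st) = Σ W_h² (1 − n_h/N_h) s_h²/n_h, with W_h = N_h/N and N = 13300:
  stratum 1: (5400/13300)²·(1 − 158/5400)·8.6²/158 = 0.0749078
  stratum 2: (1900/13300)²·(1 − 287/1900)·11.0²/287 = 0.00730446
  stratum 3: (4900/13300)²·(1 − 106/4900)·16.9²/106 = 0.357815
  stratum 4: (1100/13300)²·(1 − 211/1100)·12.7²/211 = 0.00422587
V̂(ȳ_st) = 0.444253
SE(ȳ_st) = √0.444253 = 0.666523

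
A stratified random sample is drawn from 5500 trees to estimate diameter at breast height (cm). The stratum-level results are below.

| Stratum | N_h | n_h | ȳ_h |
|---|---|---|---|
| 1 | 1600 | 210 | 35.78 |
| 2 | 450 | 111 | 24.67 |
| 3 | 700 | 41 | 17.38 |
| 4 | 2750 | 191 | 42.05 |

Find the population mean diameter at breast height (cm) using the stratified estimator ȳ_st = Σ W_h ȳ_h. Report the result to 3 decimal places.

ȳ_st ≈ 35.664

N = Σ N_h = 5500. Stratum weights W_h = N_h/N.
ȳ_st = (1600·35.78 + 450·24.67 + 700·17.38 + 2750·42.05) / 5500 = 35.66418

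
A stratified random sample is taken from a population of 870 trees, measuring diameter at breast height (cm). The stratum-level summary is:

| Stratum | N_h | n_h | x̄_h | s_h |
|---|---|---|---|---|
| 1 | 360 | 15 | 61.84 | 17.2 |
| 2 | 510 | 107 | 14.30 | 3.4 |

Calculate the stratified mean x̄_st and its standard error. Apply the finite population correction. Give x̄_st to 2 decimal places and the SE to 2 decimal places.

x̄_st ≈ 33.97, SE ≈ 1.81

x̄_st = Σ W_h x̄_h = (360·61.84 + 510·14.30)/870 = 33.97172
V̂(x̄_st) = Σ W_h² (1 − n_h/N_h) s_h²/n_h, with W_h = N_h/N and N = 870:
  stratum 1: (360/870)²·(1 − 15/360)·17.2²/15 = 3.2363
  stratum 2: (510/870)²·(1 − 107/510)·3.4²/107 = 0.0293367
V̂(x̄_st) = 3.26564
SE(x̄_st) = √3.26564 = 1.80711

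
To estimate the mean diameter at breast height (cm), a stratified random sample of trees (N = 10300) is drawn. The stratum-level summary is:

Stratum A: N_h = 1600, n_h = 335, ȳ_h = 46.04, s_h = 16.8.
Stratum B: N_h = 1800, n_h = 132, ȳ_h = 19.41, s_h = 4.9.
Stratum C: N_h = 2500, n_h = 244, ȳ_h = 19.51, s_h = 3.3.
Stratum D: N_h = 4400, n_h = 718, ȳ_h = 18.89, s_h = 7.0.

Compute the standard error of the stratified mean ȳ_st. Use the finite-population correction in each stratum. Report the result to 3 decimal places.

SE(ȳ_st) ≈ 0.184

V̂(ȳ_st) = Σ W_h² (1 − n_h/N_h) s_h²/n_h, with W_h = N_h/N and N = 10300:
  stratum A: (1600/10300)²·(1 − 335/1600)·16.8²/335 = 0.0160735
  stratum B: (1800/10300)²·(1 − 132/1800)·4.9²/132 = 0.00514769
  stratum C: (2500/10300)²·(1 − 244/2500)·3.3²/244 = 0.0023727
  stratum D: (4400/10300)²·(1 − 718/4400)·7.0²/718 = 0.0104216
V̂(ȳ_st) = 0.0340154
SE(ȳ_st) = √0.0340154 = 0.184433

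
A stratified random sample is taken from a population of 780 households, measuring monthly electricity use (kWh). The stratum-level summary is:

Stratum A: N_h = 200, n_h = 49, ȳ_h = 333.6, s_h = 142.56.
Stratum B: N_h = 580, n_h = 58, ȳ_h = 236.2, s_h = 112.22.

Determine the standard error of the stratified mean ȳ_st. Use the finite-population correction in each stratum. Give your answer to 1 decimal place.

SE(ȳ_st) ≈ 11.3

V̂(ȳ_st) = Σ W_h² (1 − n_h/N_h) s_h²/n_h, with W_h = N_h/N and N = 780:
  stratum A: (200/780)²·(1 − 49/200)·142.56²/49 = 20.5881
  stratum B: (580/780)²·(1 − 58/580)·112.22²/58 = 108.049
V̂(ȳ_st) = 128.637
SE(ȳ_st) = √128.637 = 11.3418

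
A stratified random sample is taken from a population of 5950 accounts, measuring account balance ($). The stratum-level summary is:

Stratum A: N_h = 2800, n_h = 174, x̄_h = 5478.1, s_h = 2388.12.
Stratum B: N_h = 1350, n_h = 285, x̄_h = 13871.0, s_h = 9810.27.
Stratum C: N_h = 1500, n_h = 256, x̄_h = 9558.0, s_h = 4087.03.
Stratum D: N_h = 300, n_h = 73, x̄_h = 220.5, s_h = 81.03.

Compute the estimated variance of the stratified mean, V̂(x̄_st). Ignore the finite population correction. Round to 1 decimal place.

V̂(x̄_st) = Σ W_h² s_h²/n_h, with W_h = N_h/N and N = 5950:
  stratum A: (2800/5950)²·2388.12²/174 = 7258.47
  stratum B: (1350/5950)²·9810.27²/285 = 17384
  stratum C: (1500/5950)²·4087.03²/256 = 4146.91
  stratum D: (300/5950)²·81.03²/73 = 0.228653
V̂(x̄_st) = 28789.6

V̂(x̄_st) ≈ 28789.6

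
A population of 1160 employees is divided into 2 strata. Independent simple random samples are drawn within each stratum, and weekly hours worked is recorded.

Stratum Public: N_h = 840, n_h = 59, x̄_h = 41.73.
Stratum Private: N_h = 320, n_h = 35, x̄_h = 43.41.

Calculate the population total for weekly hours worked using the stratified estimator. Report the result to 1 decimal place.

τ̂_st ≈ 48944.4

τ̂_st = Σ N_h x̄_h = 840·41.73 + 320·43.41 = 48944.4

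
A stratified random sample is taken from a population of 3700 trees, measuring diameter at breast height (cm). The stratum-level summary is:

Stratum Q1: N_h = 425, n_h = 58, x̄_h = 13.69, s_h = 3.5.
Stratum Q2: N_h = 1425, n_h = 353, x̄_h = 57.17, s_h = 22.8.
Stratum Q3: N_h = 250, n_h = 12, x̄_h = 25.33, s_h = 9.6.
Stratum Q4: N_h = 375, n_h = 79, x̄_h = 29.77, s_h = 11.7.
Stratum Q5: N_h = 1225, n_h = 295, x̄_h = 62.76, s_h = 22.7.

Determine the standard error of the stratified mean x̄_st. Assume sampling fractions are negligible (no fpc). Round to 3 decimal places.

SE(x̄_st) ≈ 0.682

V̂(x̄_st) = Σ W_h² s_h²/n_h, with W_h = N_h/N and N = 3700:
  stratum Q1: (425/3700)²·3.5²/58 = 0.00278665
  stratum Q2: (1425/3700)²·22.8²/353 = 0.218435
  stratum Q3: (250/3700)²·9.6²/12 = 0.0350621
  stratum Q4: (375/3700)²·11.7²/79 = 0.0177993
  stratum Q5: (1225/3700)²·22.7²/295 = 0.191469
V̂(x̄_st) = 0.465552
SE(x̄_st) = √0.465552 = 0.682313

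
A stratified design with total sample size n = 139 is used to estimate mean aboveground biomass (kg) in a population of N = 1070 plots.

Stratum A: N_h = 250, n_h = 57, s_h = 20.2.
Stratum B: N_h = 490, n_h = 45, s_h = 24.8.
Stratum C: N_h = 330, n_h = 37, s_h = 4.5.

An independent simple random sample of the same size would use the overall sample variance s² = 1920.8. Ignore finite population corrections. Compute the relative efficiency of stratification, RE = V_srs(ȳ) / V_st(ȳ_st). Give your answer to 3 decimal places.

V̂(ȳ_st) = Σ W_h² s_h²/n_h, with W_h = N_h/N and N = 1070:
  stratum A: (250/1070)²·20.2²/57 = 0.390787
  stratum B: (490/1070)²·24.8²/45 = 2.86626
  stratum C: (330/1070)²·4.5²/37 = 0.0520575
V_st = 3.3091
V_srs = s²/n = 1920.8/139 = 13.8187
Relative efficiency = V_srs / V_st = 13.8187/3.3091 = 4.1760

RE ≈ 4.176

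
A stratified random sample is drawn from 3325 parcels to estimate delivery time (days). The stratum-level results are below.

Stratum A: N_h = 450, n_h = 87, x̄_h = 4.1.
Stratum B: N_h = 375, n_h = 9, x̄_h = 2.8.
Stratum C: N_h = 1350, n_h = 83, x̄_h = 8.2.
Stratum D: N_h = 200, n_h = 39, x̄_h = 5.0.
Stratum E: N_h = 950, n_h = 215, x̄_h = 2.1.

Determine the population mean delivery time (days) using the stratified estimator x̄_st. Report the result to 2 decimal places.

N = Σ N_h = 3325. Stratum weights W_h = N_h/N.
x̄_st = (450·4.1 + 375·2.8 + 1350·8.2 + 200·5.0 + 950·2.1) / 3325 = 5.1008

x̄_st ≈ 5.10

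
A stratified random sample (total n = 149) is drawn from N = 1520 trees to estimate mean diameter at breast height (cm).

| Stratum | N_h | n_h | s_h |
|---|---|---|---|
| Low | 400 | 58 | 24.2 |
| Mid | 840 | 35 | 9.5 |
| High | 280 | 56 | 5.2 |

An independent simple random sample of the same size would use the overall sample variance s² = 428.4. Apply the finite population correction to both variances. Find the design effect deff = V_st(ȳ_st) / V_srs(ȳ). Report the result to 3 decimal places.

V̂(ȳ_st) = Σ W_h² (1 − n_h/N_h) s_h²/n_h, with W_h = N_h/N and N = 1520:
  stratum Low: (400/1520)²·(1 − 58/400)·24.2²/58 = 0.597863
  stratum Mid: (840/1520)²·(1 − 35/840)·9.5²/35 = 0.754688
  stratum High: (280/1520)²·(1 − 56/280)·5.2²/56 = 0.013108
V_st = 1.36566
V_srs = (1 − 149/1520)·428.4/149 = 2.59333
deff = V_st / V_srs = 1.36566/2.59333 = 0.5266

deff ≈ 0.527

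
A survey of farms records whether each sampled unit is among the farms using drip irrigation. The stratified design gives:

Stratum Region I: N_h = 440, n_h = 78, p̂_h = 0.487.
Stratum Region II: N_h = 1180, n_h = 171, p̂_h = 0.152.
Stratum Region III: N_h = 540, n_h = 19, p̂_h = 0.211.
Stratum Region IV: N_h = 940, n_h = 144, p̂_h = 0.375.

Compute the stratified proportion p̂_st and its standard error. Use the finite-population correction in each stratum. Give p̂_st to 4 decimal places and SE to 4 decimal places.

N = 3100; stratum weights W_h = N_h/N.
p̂_st = Σ W_h p̂_h = (440·0.487 + 1180·0.152 + 540·0.211 + 940·0.375)/3100 = 0.27745
V̂(p̂_st) = Σ W_h² (1 − n_h/N_h) p̂_h(1−p̂_h)/(n_h−1):
  stratum Region I: (440/3100)²·(1 − 78/440)·0.487·0.513/77 = 5.37766e-05
  stratum Region II: (1180/3100)²·(1 − 171/1180)·0.152·0.848/170 = 9.39378e-05
  stratum Region III: (540/3100)²·(1 − 19/540)·0.211·0.789/18 = 0.000270767
  stratum Region IV: (940/3100)²·(1 − 144/940)·0.375·0.625/143 = 0.000127612
V̂(p̂_st) = 0.000546093; SE = √V̂ = 0.0233686

p̂_st ≈ 0.2774, SE ≈ 0.0234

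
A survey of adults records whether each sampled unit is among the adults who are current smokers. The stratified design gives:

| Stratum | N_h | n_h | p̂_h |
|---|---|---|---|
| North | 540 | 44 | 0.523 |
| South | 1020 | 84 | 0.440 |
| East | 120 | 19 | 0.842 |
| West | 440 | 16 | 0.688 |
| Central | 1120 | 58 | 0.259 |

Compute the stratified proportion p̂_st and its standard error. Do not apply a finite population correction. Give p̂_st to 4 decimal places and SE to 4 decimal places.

N = 3240; stratum weights W_h = N_h/N.
p̂_st = Σ W_h p̂_h = (540·0.523 + 1020·0.440 + 120·0.842 + 440·0.688 + 1120·0.259)/3240 = 0.43983
V̂(p̂_st) = Σ W_h² p̂_h(1−p̂_h)/(n_h−1):
  stratum North: (540/3240)²·0.523·0.477/43 = 0.000161157
  stratum South: (1020/3240)²·0.440·0.560/83 = 0.000294221
  stratum East: (120/3240)²·0.842·0.158/18 = 1.01384e-05
  stratum West: (440/3240)²·0.688·0.312/15 = 0.000263917
  stratum Central: (1120/3240)²·0.259·0.741/57 = 0.000402336
V̂(p̂_st) = 0.00113177; SE = √V̂ = 0.0336418

p̂_st ≈ 0.4398, SE ≈ 0.0336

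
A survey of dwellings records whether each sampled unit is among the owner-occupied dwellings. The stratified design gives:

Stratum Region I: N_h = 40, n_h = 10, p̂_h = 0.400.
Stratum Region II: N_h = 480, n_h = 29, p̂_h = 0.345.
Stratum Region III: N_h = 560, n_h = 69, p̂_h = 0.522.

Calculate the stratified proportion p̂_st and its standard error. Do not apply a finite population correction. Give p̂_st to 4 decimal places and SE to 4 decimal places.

N = 1080; stratum weights W_h = N_h/N.
p̂_st = Σ W_h p̂_h = (40·0.400 + 480·0.345 + 560·0.522)/1080 = 0.43881
V̂(p̂_st) = Σ W_h² p̂_h(1−p̂_h)/(n_h−1):
  stratum Region I: (40/1080)²·0.400·0.600/9 = 3.65798e-05
  stratum Region II: (480/1080)²·0.345·0.655/28 = 0.00159418
  stratum Region III: (560/1080)²·0.522·0.478/68 = 0.000986548
V̂(p̂_st) = 0.00261731; SE = √V̂ = 0.0511596

p̂_st ≈ 0.4388, SE ≈ 0.0512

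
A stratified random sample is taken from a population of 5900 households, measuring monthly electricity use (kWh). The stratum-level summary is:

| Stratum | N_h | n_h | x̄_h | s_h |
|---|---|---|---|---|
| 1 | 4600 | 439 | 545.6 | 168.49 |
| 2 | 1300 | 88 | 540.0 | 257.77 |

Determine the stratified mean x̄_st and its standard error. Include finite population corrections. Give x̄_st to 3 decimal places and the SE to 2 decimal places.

x̄_st = Σ W_h x̄_h = (4600·545.6 + 1300·540.0)/5900 = 544.36610
V̂(x̄_st) = Σ W_h² (1 − n_h/N_h) s_h²/n_h, with W_h = N_h/N and N = 5900:
  stratum 1: (4600/5900)²·(1 − 439/4600)·168.49²/439 = 35.5578
  stratum 2: (1300/5900)²·(1 − 88/1300)·257.77²/88 = 34.1762
V̂(x̄_st) = 69.7341
SE(x̄_st) = √69.7341 = 8.35069

x̄_st ≈ 544.366, SE ≈ 8.35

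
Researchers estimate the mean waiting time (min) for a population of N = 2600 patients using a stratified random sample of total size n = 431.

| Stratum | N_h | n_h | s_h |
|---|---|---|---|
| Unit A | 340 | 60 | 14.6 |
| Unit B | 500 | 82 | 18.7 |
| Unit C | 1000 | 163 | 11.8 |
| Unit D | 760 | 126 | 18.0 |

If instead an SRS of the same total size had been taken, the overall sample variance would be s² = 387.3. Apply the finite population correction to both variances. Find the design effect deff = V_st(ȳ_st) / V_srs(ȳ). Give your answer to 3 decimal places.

V̂(ȳ_st) = Σ W_h² (1 − n_h/N_h) s_h²/n_h, with W_h = N_h/N and N = 2600:
  stratum Unit A: (340/2600)²·(1 − 60/340)·14.6²/60 = 0.0500316
  stratum Unit B: (500/2600)²·(1 − 82/500)·18.7²/82 = 0.131847
  stratum Unit C: (1000/2600)²·(1 − 163/1000)·11.8²/163 = 0.105768
  stratum Unit D: (760/2600)²·(1 − 126/760)·18.0²/126 = 0.183287
V_st = 0.470933
V_srs = (1 − 431/2600)·387.3/431 = 0.749646
deff = V_st / V_srs = 0.470933/0.749646 = 0.6282

deff ≈ 0.628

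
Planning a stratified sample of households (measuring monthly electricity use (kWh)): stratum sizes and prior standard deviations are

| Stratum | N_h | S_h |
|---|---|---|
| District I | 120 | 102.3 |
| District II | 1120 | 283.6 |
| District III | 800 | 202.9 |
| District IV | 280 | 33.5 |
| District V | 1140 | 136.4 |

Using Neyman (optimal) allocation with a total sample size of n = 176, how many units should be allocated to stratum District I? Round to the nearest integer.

Neyman allocation: n_h = n · N_h S_h / Σ N_i S_i, with n = 176.
  stratum District I: N_h·S_h = 120·102.3 = 12276.00
  stratum District II: N_h·S_h = 1120·283.6 = 317632.00
  stratum District III: N_h·S_h = 800·202.9 = 162320.00
  stratum District IV: N_h·S_h = 280·33.5 = 9380.00
  stratum District V: N_h·S_h = 1140·136.4 = 155496.00
Σ N_h S_h = 657104.00
n for stratum District I = 176·12276.00/657104.00 = 3.288 → 3

3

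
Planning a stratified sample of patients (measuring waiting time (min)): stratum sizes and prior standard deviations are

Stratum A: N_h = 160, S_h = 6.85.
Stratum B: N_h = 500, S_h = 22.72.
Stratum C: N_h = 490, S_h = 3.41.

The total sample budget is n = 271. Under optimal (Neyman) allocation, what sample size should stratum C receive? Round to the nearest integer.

Neyman allocation: n_h = n · N_h S_h / Σ N_i S_i, with n = 271.
  stratum A: N_h·S_h = 160·6.85 = 1096.00
  stratum B: N_h·S_h = 500·22.72 = 11360.00
  stratum C: N_h·S_h = 490·3.41 = 1670.90
Σ N_h S_h = 14126.90
n for stratum C = 271·1670.90/14126.90 = 32.053 → 32

32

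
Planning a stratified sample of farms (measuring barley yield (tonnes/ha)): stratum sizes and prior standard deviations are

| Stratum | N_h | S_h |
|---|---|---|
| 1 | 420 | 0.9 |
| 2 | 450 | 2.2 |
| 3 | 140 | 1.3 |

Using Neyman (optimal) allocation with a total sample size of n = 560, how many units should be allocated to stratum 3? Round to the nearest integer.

66

Neyman allocation: n_h = n · N_h S_h / Σ N_i S_i, with n = 560.
  stratum 1: N_h·S_h = 420·0.9 = 378.00
  stratum 2: N_h·S_h = 450·2.2 = 990.00
  stratum 3: N_h·S_h = 140·1.3 = 182.00
Σ N_h S_h = 1550.00
n for stratum 3 = 560·182.00/1550.00 = 65.755 → 66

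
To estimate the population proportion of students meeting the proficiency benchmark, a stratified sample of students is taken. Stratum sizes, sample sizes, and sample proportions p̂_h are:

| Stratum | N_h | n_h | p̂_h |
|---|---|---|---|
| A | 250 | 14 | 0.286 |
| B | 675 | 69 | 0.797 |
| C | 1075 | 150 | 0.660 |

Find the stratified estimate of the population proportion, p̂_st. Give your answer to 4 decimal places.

p̂_st ≈ 0.6595

N = 2000; stratum weights W_h = N_h/N.
p̂_st = Σ W_h p̂_h = (250·0.286 + 675·0.797 + 1075·0.660)/2000 = 0.65949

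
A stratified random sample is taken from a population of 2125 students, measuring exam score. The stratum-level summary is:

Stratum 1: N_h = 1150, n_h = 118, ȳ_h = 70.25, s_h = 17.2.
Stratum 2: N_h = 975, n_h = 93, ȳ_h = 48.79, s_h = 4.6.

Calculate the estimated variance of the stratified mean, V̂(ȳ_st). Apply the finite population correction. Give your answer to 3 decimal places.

V̂(ȳ_st) = Σ W_h² (1 − n_h/N_h) s_h²/n_h, with W_h = N_h/N and N = 2125:
  stratum 1: (1150/2125)²·(1 − 118/1150)·17.2²/118 = 0.658923
  stratum 2: (975/2125)²·(1 − 93/975)·4.6²/93 = 0.0433299
V̂(ȳ_st) = 0.702253

V̂(ȳ_st) ≈ 0.702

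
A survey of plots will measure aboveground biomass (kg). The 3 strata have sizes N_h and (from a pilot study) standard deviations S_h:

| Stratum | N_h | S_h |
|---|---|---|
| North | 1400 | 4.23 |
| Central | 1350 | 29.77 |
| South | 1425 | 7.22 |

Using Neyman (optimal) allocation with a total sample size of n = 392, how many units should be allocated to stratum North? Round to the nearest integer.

Neyman allocation: n_h = n · N_h S_h / Σ N_i S_i, with n = 392.
  stratum North: N_h·S_h = 1400·4.23 = 5922.00
  stratum Central: N_h·S_h = 1350·29.77 = 40189.50
  stratum South: N_h·S_h = 1425·7.22 = 10288.50
Σ N_h S_h = 56400.00
n for stratum North = 392·5922.00/56400.00 = 41.160 → 41

41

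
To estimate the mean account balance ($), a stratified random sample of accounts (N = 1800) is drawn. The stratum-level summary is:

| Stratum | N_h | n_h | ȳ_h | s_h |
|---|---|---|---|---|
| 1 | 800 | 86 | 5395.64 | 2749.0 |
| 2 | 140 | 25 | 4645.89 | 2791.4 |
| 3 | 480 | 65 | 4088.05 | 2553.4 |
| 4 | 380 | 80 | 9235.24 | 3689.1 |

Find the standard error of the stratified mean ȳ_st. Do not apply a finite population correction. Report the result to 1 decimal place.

SE(ȳ_st) ≈ 184.3

V̂(ȳ_st) = Σ W_h² s_h²/n_h, with W_h = N_h/N and N = 1800:
  stratum 1: (800/1800)²·2749.0²/86 = 17357.5
  stratum 2: (140/1800)²·2791.4²/25 = 1885.45
  stratum 3: (480/1800)²·2553.4²/65 = 7132.83
  stratum 4: (380/1800)²·3689.1²/80 = 7581.81
V̂(ȳ_st) = 33957.5
SE(ȳ_st) = √33957.5 = 184.276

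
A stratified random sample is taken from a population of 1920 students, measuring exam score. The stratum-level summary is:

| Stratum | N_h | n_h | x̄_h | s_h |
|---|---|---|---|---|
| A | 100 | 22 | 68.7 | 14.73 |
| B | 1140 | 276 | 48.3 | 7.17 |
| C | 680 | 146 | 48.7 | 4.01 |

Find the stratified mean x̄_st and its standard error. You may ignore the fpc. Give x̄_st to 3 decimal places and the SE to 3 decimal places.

x̄_st ≈ 49.504, SE ≈ 0.326

x̄_st = Σ W_h x̄_h = (100·68.7 + 1140·48.3 + 680·48.7)/1920 = 49.50417
V̂(x̄_st) = Σ W_h² s_h²/n_h, with W_h = N_h/N and N = 1920:
  stratum A: (100/1920)²·14.73²/22 = 0.0267535
  stratum B: (1140/1920)²·7.17²/276 = 0.0656654
  stratum C: (680/1920)²·4.01²/146 = 0.013815
V̂(x̄_st) = 0.106234
SE(x̄_st) = √0.106234 = 0.325935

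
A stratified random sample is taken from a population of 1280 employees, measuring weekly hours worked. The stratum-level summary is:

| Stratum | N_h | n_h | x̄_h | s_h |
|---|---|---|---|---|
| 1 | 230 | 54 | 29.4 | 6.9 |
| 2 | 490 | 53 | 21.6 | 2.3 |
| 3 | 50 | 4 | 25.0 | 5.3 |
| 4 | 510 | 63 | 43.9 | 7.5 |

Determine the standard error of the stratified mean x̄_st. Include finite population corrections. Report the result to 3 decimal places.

SE(x̄_st) ≈ 0.411

V̂(x̄_st) = Σ W_h² (1 − n_h/N_h) s_h²/n_h, with W_h = N_h/N and N = 1280:
  stratum 1: (230/1280)²·(1 − 54/230)·6.9²/54 = 0.0217834
  stratum 2: (490/1280)²·(1 − 53/490)·2.3²/53 = 0.0130448
  stratum 3: (50/1280)²·(1 − 4/50)·5.3²/4 = 0.00985825
  stratum 4: (510/1280)²·(1 − 63/510)·7.5²/63 = 0.124234
V̂(x̄_st) = 0.16892
SE(x̄_st) = √0.16892 = 0.410999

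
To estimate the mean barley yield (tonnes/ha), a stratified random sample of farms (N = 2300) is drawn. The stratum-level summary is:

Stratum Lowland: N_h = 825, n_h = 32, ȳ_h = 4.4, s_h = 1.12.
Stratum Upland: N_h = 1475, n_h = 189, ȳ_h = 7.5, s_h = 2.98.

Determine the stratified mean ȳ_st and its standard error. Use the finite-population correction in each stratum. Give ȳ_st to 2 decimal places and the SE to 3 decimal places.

ȳ_st = Σ W_h ȳ_h = (825·4.4 + 1475·7.5)/2300 = 6.38804
V̂(ȳ_st) = Σ W_h² (1 − n_h/N_h) s_h²/n_h, with W_h = N_h/N and N = 2300:
  stratum Lowland: (825/2300)²·(1 − 32/825)·1.12²/32 = 0.00484794
  stratum Upland: (1475/2300)²·(1 − 189/1475)·2.98²/189 = 0.016848
V̂(ȳ_st) = 0.0216959
SE(ȳ_st) = √0.0216959 = 0.147295

ȳ_st ≈ 6.39, SE ≈ 0.147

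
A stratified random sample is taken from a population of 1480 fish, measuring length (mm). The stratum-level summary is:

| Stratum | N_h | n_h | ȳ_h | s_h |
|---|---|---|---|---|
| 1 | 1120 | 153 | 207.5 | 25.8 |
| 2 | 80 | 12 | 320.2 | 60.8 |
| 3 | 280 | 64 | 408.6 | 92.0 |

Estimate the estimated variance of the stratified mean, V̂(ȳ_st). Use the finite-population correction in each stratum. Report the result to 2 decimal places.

V̂(ȳ_st) ≈ 6.57

V̂(ȳ_st) = Σ W_h² (1 − n_h/N_h) s_h²/n_h, with W_h = N_h/N and N = 1480:
  stratum 1: (1120/1480)²·(1 − 153/1120)·25.8²/153 = 2.15114
  stratum 2: (80/1480)²·(1 − 12/80)·60.8²/12 = 0.76507
  stratum 3: (280/1480)²·(1 − 64/280)·92.0²/64 = 3.65161
V̂(ȳ_st) = 6.56782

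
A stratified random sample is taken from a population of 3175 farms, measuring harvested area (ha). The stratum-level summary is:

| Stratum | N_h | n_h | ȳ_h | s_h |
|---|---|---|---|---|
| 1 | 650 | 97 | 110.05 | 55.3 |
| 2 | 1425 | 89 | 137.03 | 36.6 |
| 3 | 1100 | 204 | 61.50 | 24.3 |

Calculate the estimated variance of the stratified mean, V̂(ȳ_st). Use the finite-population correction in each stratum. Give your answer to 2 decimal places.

V̂(ȳ_st) ≈ 4.25

V̂(ȳ_st) = Σ W_h² (1 − n_h/N_h) s_h²/n_h, with W_h = N_h/N and N = 3175:
  stratum 1: (650/3175)²·(1 − 97/650)·55.3²/97 = 1.12416
  stratum 2: (1425/3175)²·(1 − 89/1425)·36.6²/89 = 2.84254
  stratum 3: (1100/3175)²·(1 − 204/1100)·24.3²/204 = 0.283006
V̂(ȳ_st) = 4.24971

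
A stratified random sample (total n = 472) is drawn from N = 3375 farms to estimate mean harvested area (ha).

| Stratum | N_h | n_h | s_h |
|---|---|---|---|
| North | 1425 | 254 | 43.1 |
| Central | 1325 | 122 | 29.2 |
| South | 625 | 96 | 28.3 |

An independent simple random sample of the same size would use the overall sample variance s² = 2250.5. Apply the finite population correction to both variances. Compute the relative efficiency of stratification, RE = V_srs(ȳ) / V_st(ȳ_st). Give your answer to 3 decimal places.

V̂(ȳ_st) = Σ W_h² (1 − n_h/N_h) s_h²/n_h, with W_h = N_h/N and N = 3375:
  stratum North: (1425/3375)²·(1 − 254/1425)·43.1²/254 = 1.07138
  stratum Central: (1325/3375)²·(1 − 122/1325)·29.2²/122 = 0.978002
  stratum South: (625/3375)²·(1 − 96/625)·28.3²/96 = 0.242153
V_st = 2.29154
V_srs = (1 − 472/3375)·2250.5/472 = 4.10119
Relative efficiency = V_srs / V_st = 4.10119/2.29154 = 1.7897

RE ≈ 1.790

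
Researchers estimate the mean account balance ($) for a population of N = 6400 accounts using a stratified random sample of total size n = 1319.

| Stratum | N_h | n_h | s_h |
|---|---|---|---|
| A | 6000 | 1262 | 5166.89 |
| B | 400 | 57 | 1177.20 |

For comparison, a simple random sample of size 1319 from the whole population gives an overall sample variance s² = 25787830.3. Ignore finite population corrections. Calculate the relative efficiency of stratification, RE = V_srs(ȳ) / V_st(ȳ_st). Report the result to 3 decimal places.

V̂(ȳ_st) = Σ W_h² s_h²/n_h, with W_h = N_h/N and N = 6400:
  stratum A: (6000/6400)²·5166.89²/1262 = 18592.7
  stratum B: (400/6400)²·1177.20²/57 = 94.9698
V_st = 18687.6
V_srs = s²/n = 25787830.3/1319 = 19551
Relative efficiency = V_srs / V_st = 19551/18687.6 = 1.0462

RE ≈ 1.046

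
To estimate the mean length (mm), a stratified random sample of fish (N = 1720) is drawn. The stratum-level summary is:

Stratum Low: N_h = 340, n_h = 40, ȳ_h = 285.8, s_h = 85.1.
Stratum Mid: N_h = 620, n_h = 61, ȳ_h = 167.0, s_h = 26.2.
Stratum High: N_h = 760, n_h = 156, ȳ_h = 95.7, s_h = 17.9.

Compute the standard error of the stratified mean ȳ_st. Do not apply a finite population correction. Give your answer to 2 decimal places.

V̂(ȳ_st) = Σ W_h² s_h²/n_h, with W_h = N_h/N and N = 1720:
  stratum Low: (340/1720)²·85.1²/40 = 7.07457
  stratum Mid: (620/1720)²·26.2²/61 = 1.46217
  stratum High: (760/1720)²·17.9²/156 = 0.401007
V̂(ȳ_st) = 8.93775
SE(ȳ_st) = √8.93775 = 2.98961

SE(ȳ_st) ≈ 2.99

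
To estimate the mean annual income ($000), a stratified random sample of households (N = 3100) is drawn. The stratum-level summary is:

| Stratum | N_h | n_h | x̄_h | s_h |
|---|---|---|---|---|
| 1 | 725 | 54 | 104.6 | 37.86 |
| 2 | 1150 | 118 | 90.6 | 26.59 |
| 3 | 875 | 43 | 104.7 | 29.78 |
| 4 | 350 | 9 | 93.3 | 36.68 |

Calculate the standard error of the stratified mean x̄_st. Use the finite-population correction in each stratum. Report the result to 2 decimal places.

SE(x̄_st) ≈ 2.35

V̂(x̄_st) = Σ W_h² (1 − n_h/N_h) s_h²/n_h, with W_h = N_h/N and N = 3100:
  stratum 1: (725/3100)²·(1 − 54/725)·37.86²/54 = 1.34371
  stratum 2: (1150/3100)²·(1 − 118/1150)·26.59²/118 = 0.739961
  stratum 3: (875/3100)²·(1 − 43/875)·29.78²/43 = 1.56239
  stratum 4: (350/3100)²·(1 − 9/350)·36.68²/9 = 1.85659
V̂(x̄_st) = 5.50264
SE(x̄_st) = √5.50264 = 2.34577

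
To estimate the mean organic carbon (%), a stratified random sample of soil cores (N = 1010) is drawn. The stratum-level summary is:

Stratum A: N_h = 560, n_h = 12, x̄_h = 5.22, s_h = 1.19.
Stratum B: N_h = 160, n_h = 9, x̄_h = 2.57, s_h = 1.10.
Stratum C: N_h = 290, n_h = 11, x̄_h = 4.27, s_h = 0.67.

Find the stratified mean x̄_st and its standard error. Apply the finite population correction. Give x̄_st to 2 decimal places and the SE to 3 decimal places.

x̄_st ≈ 4.53, SE ≈ 0.205

x̄_st = Σ W_h x̄_h = (560·5.22 + 160·2.57 + 290·4.27)/1010 = 4.52743
V̂(x̄_st) = Σ W_h² (1 − n_h/N_h) s_h²/n_h, with W_h = N_h/N and N = 1010:
  stratum A: (560/1010)²·(1 − 12/560)·1.19²/12 = 0.0355008
  stratum B: (160/1010)²·(1 − 9/160)·1.10²/9 = 0.00318418
  stratum C: (290/1010)²·(1 − 11/290)·0.67²/11 = 0.0032368
V̂(x̄_st) = 0.0419218
SE(x̄_st) = √0.0419218 = 0.204748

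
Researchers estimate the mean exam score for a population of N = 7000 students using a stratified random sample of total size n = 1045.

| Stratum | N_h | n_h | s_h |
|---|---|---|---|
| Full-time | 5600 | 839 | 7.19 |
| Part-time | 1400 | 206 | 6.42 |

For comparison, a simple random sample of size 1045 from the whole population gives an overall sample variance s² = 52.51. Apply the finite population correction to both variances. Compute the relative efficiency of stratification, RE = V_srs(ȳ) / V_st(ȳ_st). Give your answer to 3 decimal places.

RE ≈ 1.059

V̂(ȳ_st) = Σ W_h² (1 − n_h/N_h) s_h²/n_h, with W_h = N_h/N and N = 7000:
  stratum Full-time: (5600/7000)²·(1 − 839/5600)·7.19²/839 = 0.0335263
  stratum Part-time: (1400/7000)²·(1 − 206/1400)·6.42²/206 = 0.00682557
V_st = 0.0403519
V_srs = (1 − 1045/7000)·52.51/1045 = 0.0427474
Relative efficiency = V_srs / V_st = 0.0427474/0.0403519 = 1.0594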